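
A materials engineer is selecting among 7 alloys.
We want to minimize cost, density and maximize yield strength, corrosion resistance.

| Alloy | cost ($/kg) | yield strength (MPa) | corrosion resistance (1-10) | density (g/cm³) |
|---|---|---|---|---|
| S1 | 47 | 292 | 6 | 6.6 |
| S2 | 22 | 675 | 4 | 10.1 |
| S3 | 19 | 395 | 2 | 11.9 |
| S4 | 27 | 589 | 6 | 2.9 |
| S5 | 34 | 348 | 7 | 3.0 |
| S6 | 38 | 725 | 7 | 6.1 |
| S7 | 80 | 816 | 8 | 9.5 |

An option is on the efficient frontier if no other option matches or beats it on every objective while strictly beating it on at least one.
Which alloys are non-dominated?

S1: dominated by S4 (cost 27≤47, yield strength 589≥292, corrosion resistance 6≥6, density 2.9≤6.6).
S2: not dominated.
S3: not dominated (best cost).
S4: not dominated (best density).
S5: not dominated.
S6: not dominated.
S7: not dominated (best yield strength).

S2, S3, S4, S5, S6, S7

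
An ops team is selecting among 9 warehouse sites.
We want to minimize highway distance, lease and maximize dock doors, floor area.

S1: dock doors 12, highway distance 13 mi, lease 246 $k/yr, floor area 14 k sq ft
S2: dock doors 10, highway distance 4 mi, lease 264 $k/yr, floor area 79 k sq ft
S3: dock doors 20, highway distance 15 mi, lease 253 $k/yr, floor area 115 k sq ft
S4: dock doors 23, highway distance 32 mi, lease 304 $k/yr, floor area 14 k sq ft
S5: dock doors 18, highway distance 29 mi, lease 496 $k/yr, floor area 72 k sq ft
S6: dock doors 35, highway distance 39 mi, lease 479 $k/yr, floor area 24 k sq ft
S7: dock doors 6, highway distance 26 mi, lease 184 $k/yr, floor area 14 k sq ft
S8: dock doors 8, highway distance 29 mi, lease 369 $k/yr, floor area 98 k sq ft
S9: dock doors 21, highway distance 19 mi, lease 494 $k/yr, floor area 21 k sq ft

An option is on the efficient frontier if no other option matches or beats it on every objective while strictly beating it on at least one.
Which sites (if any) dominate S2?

S1: worse on highway distance (13 vs 4).
S3: worse on highway distance (15 vs 4).
S4: worse on highway distance (32 vs 4).
S5: worse on highway distance (29 vs 4).
S6: worse on highway distance (39 vs 4).
S7: worse on dock doors (6 vs 10).
S8: worse on dock doors (8 vs 10).
S9: worse on highway distance (19 vs 4).
No option dominates S2.

none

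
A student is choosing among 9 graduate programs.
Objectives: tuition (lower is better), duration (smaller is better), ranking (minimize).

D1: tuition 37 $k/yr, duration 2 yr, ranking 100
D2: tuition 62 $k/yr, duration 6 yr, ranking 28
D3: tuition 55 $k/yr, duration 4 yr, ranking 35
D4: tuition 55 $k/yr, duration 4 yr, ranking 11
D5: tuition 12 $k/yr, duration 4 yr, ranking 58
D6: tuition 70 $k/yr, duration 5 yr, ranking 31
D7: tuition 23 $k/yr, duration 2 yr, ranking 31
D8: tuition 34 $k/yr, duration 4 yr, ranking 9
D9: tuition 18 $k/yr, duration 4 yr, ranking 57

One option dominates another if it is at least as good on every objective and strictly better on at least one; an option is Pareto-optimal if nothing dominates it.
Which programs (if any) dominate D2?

D4, D8

D4: tuition 55≤62, duration 4≤6, ranking 11≤28 — dominates D2.
D8: tuition 34≤62, duration 4≤6, ranking 9≤28 — dominates D2.
Others (D1, D3, D5, D6, D7, D9) are each worse than D2 on at least one objective.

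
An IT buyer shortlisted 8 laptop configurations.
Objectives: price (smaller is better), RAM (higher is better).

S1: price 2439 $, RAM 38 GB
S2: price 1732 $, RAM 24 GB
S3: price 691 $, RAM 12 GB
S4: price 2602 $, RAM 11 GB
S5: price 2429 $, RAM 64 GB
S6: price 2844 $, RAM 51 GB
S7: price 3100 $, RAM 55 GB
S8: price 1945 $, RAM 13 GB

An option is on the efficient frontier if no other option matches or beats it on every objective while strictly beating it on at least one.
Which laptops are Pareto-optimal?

S2, S3, S5

S1: dominated by S5 (price 2429≤2439, RAM 64≥38).
S2: not dominated.
S3: not dominated (best price).
S4: dominated by S1 (price 2439≤2602, RAM 38≥11).
S5: not dominated (best RAM).
S6: dominated by S5 (price 2429≤2844, RAM 64≥51).
S7: dominated by S5 (price 2429≤3100, RAM 64≥55).
S8: dominated by S2 (price 1732≤1945, RAM 24≥13).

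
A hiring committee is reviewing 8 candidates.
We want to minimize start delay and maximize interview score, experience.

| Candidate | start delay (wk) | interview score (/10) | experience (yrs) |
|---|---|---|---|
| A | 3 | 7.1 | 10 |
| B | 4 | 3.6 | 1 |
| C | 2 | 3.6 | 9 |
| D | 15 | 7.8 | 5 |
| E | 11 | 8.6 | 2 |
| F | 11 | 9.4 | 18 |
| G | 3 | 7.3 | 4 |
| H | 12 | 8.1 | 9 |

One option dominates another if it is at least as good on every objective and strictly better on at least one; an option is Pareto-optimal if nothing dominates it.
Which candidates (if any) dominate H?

F: start delay 11≤12, interview score 9.4≥8.1, experience 18≥9 — dominates H.
Others (A, B, C, D, E, G) are each worse than H on at least one objective.

F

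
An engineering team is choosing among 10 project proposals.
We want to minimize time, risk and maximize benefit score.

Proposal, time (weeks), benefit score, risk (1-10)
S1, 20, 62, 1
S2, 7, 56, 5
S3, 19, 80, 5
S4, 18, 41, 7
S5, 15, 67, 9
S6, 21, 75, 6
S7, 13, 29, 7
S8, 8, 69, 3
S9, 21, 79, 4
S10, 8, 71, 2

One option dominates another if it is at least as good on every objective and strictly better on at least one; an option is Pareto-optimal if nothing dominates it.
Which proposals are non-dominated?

S1: not dominated (best risk).
S2: not dominated (best time).
S3: not dominated (best benefit score).
S4: dominated by S2 (time 7≤18, benefit score 56≥41, risk 5≤7).
S5: dominated by S8 (time 8≤15, benefit score 69≥67, risk 3≤9).
S6: dominated by S3 (time 19≤21, benefit score 80≥75, risk 5≤6).
S7: dominated by S2 (time 7≤13, benefit score 56≥29, risk 5≤7).
S8: dominated by S10 (time 8≤8, benefit score 71≥69, risk 2≤3).
S9: not dominated.
S10: not dominated.

S1, S2, S3, S9, S10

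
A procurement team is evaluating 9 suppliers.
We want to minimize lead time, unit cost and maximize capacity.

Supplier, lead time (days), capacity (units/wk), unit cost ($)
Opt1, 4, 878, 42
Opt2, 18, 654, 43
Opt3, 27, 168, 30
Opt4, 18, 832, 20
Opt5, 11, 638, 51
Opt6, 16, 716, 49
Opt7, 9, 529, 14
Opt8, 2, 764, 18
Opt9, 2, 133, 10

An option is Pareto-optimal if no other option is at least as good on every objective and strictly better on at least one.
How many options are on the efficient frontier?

Opt1: not dominated (best capacity).
Opt2: dominated by Opt1 (lead time 4≤18, capacity 878≥654, unit cost 42≤43).
Opt3: dominated by Opt4 (lead time 18≤27, capacity 832≥168, unit cost 20≤30).
Opt4: not dominated.
Opt5: dominated by Opt1 (lead time 4≤11, capacity 878≥638, unit cost 42≤51).
Opt6: dominated by Opt1 (lead time 4≤16, capacity 878≥716, unit cost 42≤49).
Opt7: not dominated.
Opt8: not dominated.
Opt9: not dominated (best unit cost).
Pareto-optimal: Opt1, Opt4, Opt7, Opt8, Opt9 → 5.

5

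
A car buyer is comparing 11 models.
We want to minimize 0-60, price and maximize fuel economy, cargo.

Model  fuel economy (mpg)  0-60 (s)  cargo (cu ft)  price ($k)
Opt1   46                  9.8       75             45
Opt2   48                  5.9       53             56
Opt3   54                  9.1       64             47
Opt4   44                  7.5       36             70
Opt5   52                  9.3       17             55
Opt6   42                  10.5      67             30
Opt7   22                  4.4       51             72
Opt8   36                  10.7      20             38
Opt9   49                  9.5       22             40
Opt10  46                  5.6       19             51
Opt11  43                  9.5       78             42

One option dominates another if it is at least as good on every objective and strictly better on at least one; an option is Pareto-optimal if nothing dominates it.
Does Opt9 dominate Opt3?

No

Opt9 vs Opt3: Opt9 is worse on fuel economy (49 vs 54), so it does not dominate Opt3.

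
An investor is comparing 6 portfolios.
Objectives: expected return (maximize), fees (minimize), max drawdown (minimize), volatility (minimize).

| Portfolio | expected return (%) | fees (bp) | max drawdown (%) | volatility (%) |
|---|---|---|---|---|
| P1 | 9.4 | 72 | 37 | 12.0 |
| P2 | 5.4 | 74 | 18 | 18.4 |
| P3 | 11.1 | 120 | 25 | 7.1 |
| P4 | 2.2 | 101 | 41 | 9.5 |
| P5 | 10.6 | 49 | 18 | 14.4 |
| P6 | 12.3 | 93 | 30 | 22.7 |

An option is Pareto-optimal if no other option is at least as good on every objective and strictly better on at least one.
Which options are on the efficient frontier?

P1: not dominated.
P2: dominated by P5 (expected return 10.6≥5.4, fees 49≤74, max drawdown 18≤18, volatility 14.4≤18.4).
P3: not dominated (best volatility).
P4: not dominated.
P5: not dominated (best fees).
P6: not dominated (best expected return).

P1, P3, P4, P5, P6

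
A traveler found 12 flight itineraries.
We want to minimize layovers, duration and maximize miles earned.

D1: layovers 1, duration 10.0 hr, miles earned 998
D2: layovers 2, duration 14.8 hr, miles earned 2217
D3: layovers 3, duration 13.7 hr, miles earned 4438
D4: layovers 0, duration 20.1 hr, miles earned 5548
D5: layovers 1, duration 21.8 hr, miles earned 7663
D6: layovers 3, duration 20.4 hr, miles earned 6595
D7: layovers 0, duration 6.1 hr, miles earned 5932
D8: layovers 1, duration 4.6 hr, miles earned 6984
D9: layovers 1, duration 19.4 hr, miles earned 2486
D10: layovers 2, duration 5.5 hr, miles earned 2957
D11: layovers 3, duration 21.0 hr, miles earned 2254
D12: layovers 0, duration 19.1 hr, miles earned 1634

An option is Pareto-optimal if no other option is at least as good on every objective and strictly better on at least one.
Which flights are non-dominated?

D5, D7, D8

D1: dominated by D7 (layovers 0≤1, duration 6.1≤10.0, miles earned 5932≥998).
D2: dominated by D7 (layovers 0≤2, duration 6.1≤14.8, miles earned 5932≥2217).
D3: dominated by D7 (layovers 0≤3, duration 6.1≤13.7, miles earned 5932≥4438).
D4: dominated by D7 (layovers 0≤0, duration 6.1≤20.1, miles earned 5932≥5548).
D5: not dominated (best miles earned).
D6: dominated by D8 (layovers 1≤3, duration 4.6≤20.4, miles earned 6984≥6595).
D7: not dominated.
D8: not dominated (best duration).
D9: dominated by D7 (layovers 0≤1, duration 6.1≤19.4, miles earned 5932≥2486).
D10: dominated by D8 (layovers 1≤2, duration 4.6≤5.5, miles earned 6984≥2957).
D11: dominated by D3 (layovers 3≤3, duration 13.7≤21.0, miles earned 4438≥2254).
D12: dominated by D7 (layovers 0≤0, duration 6.1≤19.1, miles earned 5932≥1634).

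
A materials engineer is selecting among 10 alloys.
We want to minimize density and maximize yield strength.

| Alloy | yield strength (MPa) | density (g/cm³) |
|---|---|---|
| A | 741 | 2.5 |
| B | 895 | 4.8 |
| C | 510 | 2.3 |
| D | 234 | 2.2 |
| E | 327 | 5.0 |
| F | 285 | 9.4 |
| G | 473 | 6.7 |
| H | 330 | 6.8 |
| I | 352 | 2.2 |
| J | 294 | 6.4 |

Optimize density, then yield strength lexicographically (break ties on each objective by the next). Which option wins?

First minimize density: best is 2.2, kept {D, I}.
Then maximize yield strength: best is 352, kept {I}.

I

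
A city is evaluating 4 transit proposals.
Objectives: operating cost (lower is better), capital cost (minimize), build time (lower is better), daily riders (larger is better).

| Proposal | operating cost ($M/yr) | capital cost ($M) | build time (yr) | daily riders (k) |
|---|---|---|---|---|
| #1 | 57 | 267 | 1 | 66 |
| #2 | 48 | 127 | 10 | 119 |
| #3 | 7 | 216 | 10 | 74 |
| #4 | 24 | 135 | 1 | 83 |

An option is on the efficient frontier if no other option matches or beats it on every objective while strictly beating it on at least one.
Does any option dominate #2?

#1: worse on operating cost (57 vs 48).
#3: worse on capital cost (216 vs 127).
#4: worse on capital cost (135 vs 127).
No option is at least as good as #2 on every objective and strictly better on one.

No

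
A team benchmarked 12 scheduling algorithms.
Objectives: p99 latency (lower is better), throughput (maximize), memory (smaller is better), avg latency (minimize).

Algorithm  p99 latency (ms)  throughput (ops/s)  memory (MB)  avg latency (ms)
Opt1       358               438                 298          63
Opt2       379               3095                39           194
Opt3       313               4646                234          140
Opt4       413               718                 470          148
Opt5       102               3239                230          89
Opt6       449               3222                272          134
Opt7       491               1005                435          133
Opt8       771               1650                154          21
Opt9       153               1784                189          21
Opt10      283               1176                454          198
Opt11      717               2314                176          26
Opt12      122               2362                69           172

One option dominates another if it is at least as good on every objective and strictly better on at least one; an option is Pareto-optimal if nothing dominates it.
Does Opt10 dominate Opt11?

No

Opt10 vs Opt11: Opt10 is worse on throughput (1176 vs 2314), so it does not dominate Opt11.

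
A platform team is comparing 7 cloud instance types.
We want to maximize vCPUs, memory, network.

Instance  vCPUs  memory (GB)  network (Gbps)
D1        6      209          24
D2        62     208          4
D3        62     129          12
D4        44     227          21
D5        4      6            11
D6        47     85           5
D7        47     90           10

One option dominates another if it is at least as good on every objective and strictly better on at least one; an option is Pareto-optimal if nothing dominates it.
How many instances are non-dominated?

D1: not dominated (best network).
D2: not dominated.
D3: not dominated.
D4: not dominated (best memory).
D5: dominated by D1 (vCPUs 6≥4, memory 209≥6, network 24≥11).
D6: dominated by D3 (vCPUs 62≥47, memory 129≥85, network 12≥5).
D7: dominated by D3 (vCPUs 62≥47, memory 129≥90, network 12≥10).
Pareto-optimal: D1, D2, D3, D4 → 4.

4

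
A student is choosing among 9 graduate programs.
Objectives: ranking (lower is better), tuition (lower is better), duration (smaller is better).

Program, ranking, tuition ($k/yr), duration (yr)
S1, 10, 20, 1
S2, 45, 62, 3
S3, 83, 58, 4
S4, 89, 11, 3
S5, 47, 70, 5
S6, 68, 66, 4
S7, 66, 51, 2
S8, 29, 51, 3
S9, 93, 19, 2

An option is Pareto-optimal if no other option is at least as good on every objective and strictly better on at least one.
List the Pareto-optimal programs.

S1, S4, S9

S1: not dominated (best ranking).
S2: dominated by S1 (ranking 10≤45, tuition 20≤62, duration 1≤3).
S3: dominated by S1 (ranking 10≤83, tuition 20≤58, duration 1≤4).
S4: not dominated (best tuition).
S5: dominated by S1 (ranking 10≤47, tuition 20≤70, duration 1≤5).
S6: dominated by S1 (ranking 10≤68, tuition 20≤66, duration 1≤4).
S7: dominated by S1 (ranking 10≤66, tuition 20≤51, duration 1≤2).
S8: dominated by S1 (ranking 10≤29, tuition 20≤51, duration 1≤3).
S9: not dominated.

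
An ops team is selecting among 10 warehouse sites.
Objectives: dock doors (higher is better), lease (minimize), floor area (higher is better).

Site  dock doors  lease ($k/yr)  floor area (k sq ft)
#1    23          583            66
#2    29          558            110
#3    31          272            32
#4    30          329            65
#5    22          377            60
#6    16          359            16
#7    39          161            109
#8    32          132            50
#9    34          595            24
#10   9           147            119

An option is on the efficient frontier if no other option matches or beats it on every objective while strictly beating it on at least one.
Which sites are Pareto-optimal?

#2, #7, #8, #10

#1: dominated by #2 (dock doors 29≥23, lease 558≤583, floor area 110≥66).
#2: not dominated.
#3: dominated by #7 (dock doors 39≥31, lease 161≤272, floor area 109≥32).
#4: dominated by #7 (dock doors 39≥30, lease 161≤329, floor area 109≥65).
#5: dominated by #4 (dock doors 30≥22, lease 329≤377, floor area 65≥60).
#6: dominated by #3 (dock doors 31≥16, lease 272≤359, floor area 32≥16).
#7: not dominated (best dock doors).
#8: not dominated (best lease).
#9: dominated by #7 (dock doors 39≥34, lease 161≤595, floor area 109≥24).
#10: not dominated (best floor area).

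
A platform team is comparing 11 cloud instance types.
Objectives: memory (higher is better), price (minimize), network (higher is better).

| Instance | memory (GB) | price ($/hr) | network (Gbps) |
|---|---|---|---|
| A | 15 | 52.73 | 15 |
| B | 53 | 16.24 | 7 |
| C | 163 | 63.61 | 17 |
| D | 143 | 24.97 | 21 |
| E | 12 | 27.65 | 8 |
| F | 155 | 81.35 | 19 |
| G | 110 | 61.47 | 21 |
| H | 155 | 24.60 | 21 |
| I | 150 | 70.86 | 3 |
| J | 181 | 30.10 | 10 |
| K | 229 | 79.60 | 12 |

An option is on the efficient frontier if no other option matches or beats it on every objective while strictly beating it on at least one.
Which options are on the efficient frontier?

A: dominated by D (memory 143≥15, price 24.97≤52.73, network 21≥15).
B: not dominated (best price).
C: not dominated.
D: dominated by H (memory 155≥143, price 24.60≤24.97, network 21≥21).
E: dominated by D (memory 143≥12, price 24.97≤27.65, network 21≥8).
F: dominated by H (memory 155≥155, price 24.60≤81.35, network 21≥19).
G: dominated by D (memory 143≥110, price 24.97≤61.47, network 21≥21).
H: not dominated.
I: dominated by C (memory 163≥150, price 63.61≤70.86, network 17≥3).
J: not dominated.
K: not dominated (best memory).

B, C, H, J, K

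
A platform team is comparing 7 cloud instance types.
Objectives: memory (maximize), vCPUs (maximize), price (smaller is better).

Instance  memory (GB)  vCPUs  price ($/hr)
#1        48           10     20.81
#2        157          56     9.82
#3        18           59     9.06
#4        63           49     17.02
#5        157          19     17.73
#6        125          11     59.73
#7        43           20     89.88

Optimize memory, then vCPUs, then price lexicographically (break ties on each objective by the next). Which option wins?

First maximize memory: best is 157, kept {#2, #5}.
Then maximize vCPUs: best is 56, kept {#2}.

#2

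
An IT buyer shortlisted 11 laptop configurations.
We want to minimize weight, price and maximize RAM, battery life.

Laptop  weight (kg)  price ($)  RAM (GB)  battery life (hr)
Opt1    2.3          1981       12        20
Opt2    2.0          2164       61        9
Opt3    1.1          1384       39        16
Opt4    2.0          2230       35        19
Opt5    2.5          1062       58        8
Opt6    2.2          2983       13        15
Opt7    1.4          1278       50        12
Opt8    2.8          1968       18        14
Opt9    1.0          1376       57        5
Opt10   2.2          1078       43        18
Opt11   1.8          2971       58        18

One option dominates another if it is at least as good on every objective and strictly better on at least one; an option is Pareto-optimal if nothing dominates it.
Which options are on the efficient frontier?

Opt1, Opt2, Opt3, Opt4, Opt5, Opt7, Opt9, Opt10, Opt11

Opt1: not dominated (best battery life).
Opt2: not dominated (best RAM).
Opt3: not dominated.
Opt4: not dominated.
Opt5: not dominated (best price).
Opt6: dominated by Opt3 (weight 1.1≤2.2, price 1384≤2983, RAM 39≥13, battery life 16≥15).
Opt7: not dominated.
Opt8: dominated by Opt3 (weight 1.1≤2.8, price 1384≤1968, RAM 39≥18, battery life 16≥14).
Opt9: not dominated (best weight).
Opt10: not dominated.
Opt11: not dominated.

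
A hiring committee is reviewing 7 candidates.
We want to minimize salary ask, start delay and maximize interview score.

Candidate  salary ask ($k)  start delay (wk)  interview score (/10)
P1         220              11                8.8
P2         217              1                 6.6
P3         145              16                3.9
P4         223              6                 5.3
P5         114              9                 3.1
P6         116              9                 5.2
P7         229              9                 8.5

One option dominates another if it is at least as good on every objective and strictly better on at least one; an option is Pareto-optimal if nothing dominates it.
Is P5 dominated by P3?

No

P3 vs P5: P3 is worse on salary ask (145 vs 114), so it does not dominate P5.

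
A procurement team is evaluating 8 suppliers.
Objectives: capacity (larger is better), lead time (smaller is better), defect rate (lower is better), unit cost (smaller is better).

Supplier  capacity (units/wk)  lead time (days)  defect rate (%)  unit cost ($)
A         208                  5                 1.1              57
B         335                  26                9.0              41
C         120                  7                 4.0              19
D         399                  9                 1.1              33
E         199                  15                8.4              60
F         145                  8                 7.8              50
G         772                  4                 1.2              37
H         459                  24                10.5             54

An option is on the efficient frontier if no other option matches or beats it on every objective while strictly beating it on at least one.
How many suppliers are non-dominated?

A: not dominated.
B: dominated by D (capacity 399≥335, lead time 9≤26, defect rate 1.1≤9.0, unit cost 33≤41).
C: not dominated (best unit cost).
D: not dominated.
E: dominated by A (capacity 208≥199, lead time 5≤15, defect rate 1.1≤8.4, unit cost 57≤60).
F: dominated by G (capacity 772≥145, lead time 4≤8, defect rate 1.2≤7.8, unit cost 37≤50).
G: not dominated (best capacity).
H: dominated by G (capacity 772≥459, lead time 4≤24, defect rate 1.2≤10.5, unit cost 37≤54).
Pareto-optimal: A, C, D, G → 4.

4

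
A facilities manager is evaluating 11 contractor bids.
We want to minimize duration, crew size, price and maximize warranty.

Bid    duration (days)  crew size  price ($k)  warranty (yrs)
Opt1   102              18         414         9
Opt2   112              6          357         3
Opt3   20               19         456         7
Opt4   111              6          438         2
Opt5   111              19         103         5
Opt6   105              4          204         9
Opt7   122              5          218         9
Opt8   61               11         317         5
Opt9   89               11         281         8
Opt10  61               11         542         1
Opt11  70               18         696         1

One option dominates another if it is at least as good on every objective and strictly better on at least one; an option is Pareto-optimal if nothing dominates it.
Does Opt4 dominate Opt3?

Opt4 vs Opt3: Opt4 is worse on duration (111 vs 20), so it does not dominate Opt3.

No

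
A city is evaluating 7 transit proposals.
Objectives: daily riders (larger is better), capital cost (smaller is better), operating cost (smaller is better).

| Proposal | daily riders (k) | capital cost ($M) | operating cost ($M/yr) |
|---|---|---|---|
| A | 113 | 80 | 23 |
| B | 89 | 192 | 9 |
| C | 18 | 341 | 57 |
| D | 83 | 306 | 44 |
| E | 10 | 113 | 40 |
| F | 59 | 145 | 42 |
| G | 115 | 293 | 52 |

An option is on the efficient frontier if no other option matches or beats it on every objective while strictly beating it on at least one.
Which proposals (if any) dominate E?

A: daily riders 113≥10, capital cost 80≤113, operating cost 23≤40 — dominates E.
Others (B, C, D, F, G) are each worse than E on at least one objective.

A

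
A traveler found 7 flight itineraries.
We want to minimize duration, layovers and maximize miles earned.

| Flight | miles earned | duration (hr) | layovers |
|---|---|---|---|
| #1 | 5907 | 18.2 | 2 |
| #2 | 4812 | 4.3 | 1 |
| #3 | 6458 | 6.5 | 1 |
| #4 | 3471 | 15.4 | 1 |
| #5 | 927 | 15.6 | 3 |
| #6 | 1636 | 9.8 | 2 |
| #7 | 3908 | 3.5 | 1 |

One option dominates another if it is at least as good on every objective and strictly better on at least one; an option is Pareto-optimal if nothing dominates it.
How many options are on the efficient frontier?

#1: dominated by #3 (miles earned 6458≥5907, duration 6.5≤18.2, layovers 1≤2).
#2: not dominated.
#3: not dominated (best miles earned).
#4: dominated by #2 (miles earned 4812≥3471, duration 4.3≤15.4, layovers 1≤1).
#5: dominated by #2 (miles earned 4812≥927, duration 4.3≤15.6, layovers 1≤3).
#6: dominated by #2 (miles earned 4812≥1636, duration 4.3≤9.8, layovers 1≤2).
#7: not dominated (best duration).
Pareto-optimal: #2, #3, #7 → 3.

3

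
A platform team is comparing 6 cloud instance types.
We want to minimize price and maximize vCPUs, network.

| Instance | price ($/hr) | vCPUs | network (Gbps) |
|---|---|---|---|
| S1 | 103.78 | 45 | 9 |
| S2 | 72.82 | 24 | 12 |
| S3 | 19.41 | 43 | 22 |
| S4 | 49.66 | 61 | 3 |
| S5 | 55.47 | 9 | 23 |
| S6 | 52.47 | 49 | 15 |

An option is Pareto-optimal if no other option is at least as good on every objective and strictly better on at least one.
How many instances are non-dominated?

4

S1: dominated by S6 (price 52.47≤103.78, vCPUs 49≥45, network 15≥9).
S2: dominated by S3 (price 19.41≤72.82, vCPUs 43≥24, network 22≥12).
S3: not dominated (best price).
S4: not dominated (best vCPUs).
S5: not dominated (best network).
S6: not dominated.
Pareto-optimal: S3, S4, S5, S6 → 4.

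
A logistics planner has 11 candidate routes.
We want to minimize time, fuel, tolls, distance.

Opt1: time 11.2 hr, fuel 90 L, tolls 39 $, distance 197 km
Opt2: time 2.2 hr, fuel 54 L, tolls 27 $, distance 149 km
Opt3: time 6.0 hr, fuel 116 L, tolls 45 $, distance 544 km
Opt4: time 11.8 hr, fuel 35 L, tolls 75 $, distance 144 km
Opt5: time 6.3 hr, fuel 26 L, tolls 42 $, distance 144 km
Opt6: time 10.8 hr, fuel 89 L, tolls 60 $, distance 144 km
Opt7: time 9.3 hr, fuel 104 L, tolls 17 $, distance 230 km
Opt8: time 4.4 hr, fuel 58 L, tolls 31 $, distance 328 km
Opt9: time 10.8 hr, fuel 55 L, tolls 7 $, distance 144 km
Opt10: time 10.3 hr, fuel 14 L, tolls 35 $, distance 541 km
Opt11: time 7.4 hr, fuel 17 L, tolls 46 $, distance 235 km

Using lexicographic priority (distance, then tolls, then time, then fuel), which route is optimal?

First minimize distance: best is 144, kept {Opt4, Opt5, Opt6, Opt9}.
Then minimize tolls: best is 7, kept {Opt9}.

Opt9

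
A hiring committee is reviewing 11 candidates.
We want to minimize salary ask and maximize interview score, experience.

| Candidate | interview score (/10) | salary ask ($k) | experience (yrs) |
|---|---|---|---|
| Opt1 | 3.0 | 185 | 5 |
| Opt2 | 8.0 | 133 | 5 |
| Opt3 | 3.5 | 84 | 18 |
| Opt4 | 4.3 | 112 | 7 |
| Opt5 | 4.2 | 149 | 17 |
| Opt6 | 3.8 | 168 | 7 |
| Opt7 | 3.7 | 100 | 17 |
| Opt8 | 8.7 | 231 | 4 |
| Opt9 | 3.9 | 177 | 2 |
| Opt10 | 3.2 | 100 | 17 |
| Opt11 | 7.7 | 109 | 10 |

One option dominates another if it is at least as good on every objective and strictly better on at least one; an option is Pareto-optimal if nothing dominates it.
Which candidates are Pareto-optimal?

Opt2, Opt3, Opt5, Opt7, Opt8, Opt11

Opt1: dominated by Opt2 (interview score 8.0≥3.0, salary ask 133≤185, experience 5≥5).
Opt2: not dominated.
Opt3: not dominated (best salary ask).
Opt4: dominated by Opt11 (interview score 7.7≥4.3, salary ask 109≤112, experience 10≥7).
Opt5: not dominated.
Opt6: dominated by Opt4 (interview score 4.3≥3.8, salary ask 112≤168, experience 7≥7).
Opt7: not dominated.
Opt8: not dominated (best interview score).
Opt9: dominated by Opt2 (interview score 8.0≥3.9, salary ask 133≤177, experience 5≥2).
Opt10: dominated by Opt3 (interview score 3.5≥3.2, salary ask 84≤100, experience 18≥17).
Opt11: not dominated.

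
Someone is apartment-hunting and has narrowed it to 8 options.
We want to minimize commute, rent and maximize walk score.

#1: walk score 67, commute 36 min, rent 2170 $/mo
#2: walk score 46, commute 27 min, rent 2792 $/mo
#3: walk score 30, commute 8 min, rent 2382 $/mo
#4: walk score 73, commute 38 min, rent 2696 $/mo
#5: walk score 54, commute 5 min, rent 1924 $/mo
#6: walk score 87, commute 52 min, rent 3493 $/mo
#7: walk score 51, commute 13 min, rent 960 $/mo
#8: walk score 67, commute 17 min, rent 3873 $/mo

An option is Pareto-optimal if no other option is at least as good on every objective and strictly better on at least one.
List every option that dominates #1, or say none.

#2: worse on walk score (46 vs 67).
#3: worse on walk score (30 vs 67).
#4: worse on commute (38 vs 36).
#5: worse on walk score (54 vs 67).
#6: worse on commute (52 vs 36).
#7: worse on walk score (51 vs 67).
#8: worse on rent (3873 vs 2170).
No option dominates #1.

none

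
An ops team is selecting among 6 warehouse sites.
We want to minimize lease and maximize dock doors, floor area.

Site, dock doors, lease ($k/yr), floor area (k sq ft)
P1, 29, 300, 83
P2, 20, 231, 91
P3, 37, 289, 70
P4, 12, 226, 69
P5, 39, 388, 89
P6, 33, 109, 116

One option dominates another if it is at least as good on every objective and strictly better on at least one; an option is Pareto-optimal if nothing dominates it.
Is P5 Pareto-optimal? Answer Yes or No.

Yes

P1: worse on dock doors (29 vs 39).
P2: worse on dock doors (20 vs 39).
P3: worse on dock doors (37 vs 39).
P4: worse on dock doors (12 vs 39).
P6: worse on dock doors (33 vs 39).
No option is at least as good as P5 on every objective and strictly better on one.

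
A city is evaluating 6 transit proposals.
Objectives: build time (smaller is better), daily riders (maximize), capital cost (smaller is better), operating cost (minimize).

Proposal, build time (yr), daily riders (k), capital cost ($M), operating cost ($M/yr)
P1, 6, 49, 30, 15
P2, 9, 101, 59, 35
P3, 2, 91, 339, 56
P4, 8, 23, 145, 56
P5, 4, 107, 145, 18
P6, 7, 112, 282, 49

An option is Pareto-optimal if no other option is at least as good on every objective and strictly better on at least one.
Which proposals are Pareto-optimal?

P1: not dominated (best capital cost).
P2: not dominated.
P3: not dominated (best build time).
P4: dominated by P1 (build time 6≤8, daily riders 49≥23, capital cost 30≤145, operating cost 15≤56).
P5: not dominated.
P6: not dominated (best daily riders).

P1, P2, P3, P5, P6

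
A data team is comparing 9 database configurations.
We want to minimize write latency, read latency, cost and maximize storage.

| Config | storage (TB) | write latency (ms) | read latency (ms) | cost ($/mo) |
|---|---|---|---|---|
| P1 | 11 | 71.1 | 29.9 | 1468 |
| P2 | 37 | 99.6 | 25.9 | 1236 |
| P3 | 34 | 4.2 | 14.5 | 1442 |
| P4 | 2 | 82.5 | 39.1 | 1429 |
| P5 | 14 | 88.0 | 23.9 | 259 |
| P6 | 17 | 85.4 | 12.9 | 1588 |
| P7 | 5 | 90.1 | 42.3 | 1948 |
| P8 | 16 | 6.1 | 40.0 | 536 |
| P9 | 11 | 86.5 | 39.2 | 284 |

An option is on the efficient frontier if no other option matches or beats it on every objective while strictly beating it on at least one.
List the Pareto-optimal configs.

P2, P3, P4, P5, P6, P8, P9

P1: dominated by P3 (storage 34≥11, write latency 4.2≤71.1, read latency 14.5≤29.9, cost 1442≤1468).
P2: not dominated (best storage).
P3: not dominated (best write latency).
P4: not dominated.
P5: not dominated (best cost).
P6: not dominated (best read latency).
P7: dominated by P1 (storage 11≥5, write latency 71.1≤90.1, read latency 29.9≤42.3, cost 1468≤1948).
P8: not dominated.
P9: not dominated.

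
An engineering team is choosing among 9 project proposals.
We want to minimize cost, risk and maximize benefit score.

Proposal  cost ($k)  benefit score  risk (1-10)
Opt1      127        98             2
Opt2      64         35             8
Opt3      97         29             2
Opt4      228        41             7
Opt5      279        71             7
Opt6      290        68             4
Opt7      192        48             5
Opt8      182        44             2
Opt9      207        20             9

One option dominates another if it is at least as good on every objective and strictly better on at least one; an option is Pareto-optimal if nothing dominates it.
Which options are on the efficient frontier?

Opt1, Opt2, Opt3

Opt1: not dominated (best benefit score).
Opt2: not dominated (best cost).
Opt3: not dominated.
Opt4: dominated by Opt1 (cost 127≤228, benefit score 98≥41, risk 2≤7).
Opt5: dominated by Opt1 (cost 127≤279, benefit score 98≥71, risk 2≤7).
Opt6: dominated by Opt1 (cost 127≤290, benefit score 98≥68, risk 2≤4).
Opt7: dominated by Opt1 (cost 127≤192, benefit score 98≥48, risk 2≤5).
Opt8: dominated by Opt1 (cost 127≤182, benefit score 98≥44, risk 2≤2).
Opt9: dominated by Opt1 (cost 127≤207, benefit score 98≥20, risk 2≤9).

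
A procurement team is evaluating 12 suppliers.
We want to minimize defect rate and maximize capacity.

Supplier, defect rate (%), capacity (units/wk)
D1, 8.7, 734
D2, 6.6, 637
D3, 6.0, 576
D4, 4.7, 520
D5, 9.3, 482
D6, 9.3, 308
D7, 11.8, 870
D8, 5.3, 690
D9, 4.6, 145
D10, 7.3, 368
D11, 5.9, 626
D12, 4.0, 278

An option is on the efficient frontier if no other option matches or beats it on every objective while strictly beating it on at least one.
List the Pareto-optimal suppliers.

D1: not dominated.
D2: dominated by D8 (defect rate 5.3≤6.6, capacity 690≥637).
D3: dominated by D8 (defect rate 5.3≤6.0, capacity 690≥576).
D4: not dominated.
D5: dominated by D1 (defect rate 8.7≤9.3, capacity 734≥482).
D6: dominated by D1 (defect rate 8.7≤9.3, capacity 734≥308).
D7: not dominated (best capacity).
D8: not dominated.
D9: dominated by D12 (defect rate 4.0≤4.6, capacity 278≥145).
D10: dominated by D2 (defect rate 6.6≤7.3, capacity 637≥368).
D11: dominated by D8 (defect rate 5.3≤5.9, capacity 690≥626).
D12: not dominated (best defect rate).

D1, D4, D7, D8, D12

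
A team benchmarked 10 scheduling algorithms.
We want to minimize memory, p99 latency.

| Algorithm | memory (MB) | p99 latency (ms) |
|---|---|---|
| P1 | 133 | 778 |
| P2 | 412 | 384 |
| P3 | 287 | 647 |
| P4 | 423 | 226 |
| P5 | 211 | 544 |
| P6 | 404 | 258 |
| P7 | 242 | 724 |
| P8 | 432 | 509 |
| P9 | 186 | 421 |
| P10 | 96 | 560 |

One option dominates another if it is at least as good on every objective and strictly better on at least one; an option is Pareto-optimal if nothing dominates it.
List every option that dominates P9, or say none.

none

P1: worse on p99 latency (778 vs 421).
P2: worse on memory (412 vs 186).
P3: worse on memory (287 vs 186).
P4: worse on memory (423 vs 186).
P5: worse on memory (211 vs 186).
P6: worse on memory (404 vs 186).
P7: worse on memory (242 vs 186).
P8: worse on memory (432 vs 186).
P10: worse on p99 latency (560 vs 421).
No option dominates P9.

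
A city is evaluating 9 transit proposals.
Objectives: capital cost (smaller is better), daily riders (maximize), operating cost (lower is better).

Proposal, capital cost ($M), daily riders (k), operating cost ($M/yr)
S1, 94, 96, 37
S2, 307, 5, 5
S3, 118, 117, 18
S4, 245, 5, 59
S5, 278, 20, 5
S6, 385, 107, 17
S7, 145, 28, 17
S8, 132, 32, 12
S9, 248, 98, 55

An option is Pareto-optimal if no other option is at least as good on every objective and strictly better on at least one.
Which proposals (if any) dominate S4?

S1, S3, S7, S8

S1: capital cost 94≤245, daily riders 96≥5, operating cost 37≤59 — dominates S4.
S3: capital cost 118≤245, daily riders 117≥5, operating cost 18≤59 — dominates S4.
S7: capital cost 145≤245, daily riders 28≥5, operating cost 17≤59 — dominates S4.
S8: capital cost 132≤245, daily riders 32≥5, operating cost 12≤59 — dominates S4.
Others (S2, S5, S6, S9) are each worse than S4 on at least one objective.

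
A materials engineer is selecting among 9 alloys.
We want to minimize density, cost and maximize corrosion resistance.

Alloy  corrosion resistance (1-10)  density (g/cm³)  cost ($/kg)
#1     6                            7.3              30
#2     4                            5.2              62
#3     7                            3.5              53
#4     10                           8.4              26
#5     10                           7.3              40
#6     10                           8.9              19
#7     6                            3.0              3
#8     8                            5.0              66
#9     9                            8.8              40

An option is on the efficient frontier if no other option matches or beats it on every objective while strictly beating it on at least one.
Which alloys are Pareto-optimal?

#1: dominated by #7 (corrosion resistance 6≥6, density 3.0≤7.3, cost 3≤30).
#2: dominated by #3 (corrosion resistance 7≥4, density 3.5≤5.2, cost 53≤62).
#3: not dominated.
#4: not dominated.
#5: not dominated.
#6: not dominated.
#7: not dominated (best density).
#8: not dominated.
#9: dominated by #4 (corrosion resistance 10≥9, density 8.4≤8.8, cost 26≤40).

#3, #4, #5, #6, #7, #8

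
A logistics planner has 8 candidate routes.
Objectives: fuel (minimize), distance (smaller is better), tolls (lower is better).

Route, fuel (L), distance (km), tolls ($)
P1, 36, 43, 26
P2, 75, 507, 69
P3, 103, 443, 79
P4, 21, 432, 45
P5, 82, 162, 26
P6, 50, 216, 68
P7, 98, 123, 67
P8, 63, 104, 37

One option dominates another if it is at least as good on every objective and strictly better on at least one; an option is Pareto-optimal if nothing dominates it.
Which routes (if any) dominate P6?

P1

P1: fuel 36≤50, distance 43≤216, tolls 26≤68 — dominates P6.
Others (P2, P3, P4, P5, P7, P8) are each worse than P6 on at least one objective.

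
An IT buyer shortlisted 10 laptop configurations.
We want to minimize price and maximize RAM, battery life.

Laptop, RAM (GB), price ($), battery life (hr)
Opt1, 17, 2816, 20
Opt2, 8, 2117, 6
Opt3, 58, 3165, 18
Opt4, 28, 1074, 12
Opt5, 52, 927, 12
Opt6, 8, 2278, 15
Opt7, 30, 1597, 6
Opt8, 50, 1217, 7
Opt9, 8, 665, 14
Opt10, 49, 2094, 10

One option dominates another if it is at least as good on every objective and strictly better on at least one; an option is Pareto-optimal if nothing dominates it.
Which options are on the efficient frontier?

Opt1, Opt3, Opt5, Opt6, Opt9

Opt1: not dominated (best battery life).
Opt2: dominated by Opt4 (RAM 28≥8, price 1074≤2117, battery life 12≥6).
Opt3: not dominated (best RAM).
Opt4: dominated by Opt5 (RAM 52≥28, price 927≤1074, battery life 12≥12).
Opt5: not dominated.
Opt6: not dominated.
Opt7: dominated by Opt5 (RAM 52≥30, price 927≤1597, battery life 12≥6).
Opt8: dominated by Opt5 (RAM 52≥50, price 927≤1217, battery life 12≥7).
Opt9: not dominated (best price).
Opt10: dominated by Opt5 (RAM 52≥49, price 927≤2094, battery life 12≥10).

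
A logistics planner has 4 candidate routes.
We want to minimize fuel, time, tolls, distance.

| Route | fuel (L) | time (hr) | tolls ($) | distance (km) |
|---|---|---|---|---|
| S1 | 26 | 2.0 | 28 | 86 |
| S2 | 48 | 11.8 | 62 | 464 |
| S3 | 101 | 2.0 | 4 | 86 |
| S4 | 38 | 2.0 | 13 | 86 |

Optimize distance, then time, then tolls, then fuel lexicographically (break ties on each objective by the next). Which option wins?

First minimize distance: best is 86, kept {S1, S3, S4}.
Then minimize time: best is 2.0, kept {S1, S3, S4}.
Then minimize tolls: best is 4, kept {S3}.

S3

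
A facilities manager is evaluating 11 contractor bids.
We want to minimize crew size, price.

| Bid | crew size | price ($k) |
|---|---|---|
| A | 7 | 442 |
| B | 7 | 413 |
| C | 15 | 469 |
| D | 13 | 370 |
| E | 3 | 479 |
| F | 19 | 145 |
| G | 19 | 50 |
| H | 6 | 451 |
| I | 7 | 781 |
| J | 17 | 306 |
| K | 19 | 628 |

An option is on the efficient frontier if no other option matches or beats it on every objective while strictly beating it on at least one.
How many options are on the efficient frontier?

6

A: dominated by B (crew size 7≤7, price 413≤442).
B: not dominated.
C: dominated by A (crew size 7≤15, price 442≤469).
D: not dominated.
E: not dominated (best crew size).
F: dominated by G (crew size 19≤19, price 50≤145).
G: not dominated (best price).
H: not dominated.
I: dominated by A (crew size 7≤7, price 442≤781).
J: not dominated.
K: dominated by A (crew size 7≤19, price 442≤628).
Pareto-optimal: B, D, E, G, H, J → 6.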